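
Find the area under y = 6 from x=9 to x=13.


The area under a constant function y = 6 is a rectangle.
Width = 13 - 9 = 4
Height = 6
Area = width * height
= 4 * 6
= 24

24


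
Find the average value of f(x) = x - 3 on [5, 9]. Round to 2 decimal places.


Average value = 1/(b-a) * integral from a to b of f(x) dx
First compute the integral of x - 3:
F(x) = (1/2)x^2 - 3x
F(9) = 1/2 * 81 - 3 * 9 = 27/2
F(5) = 1/2 * 25 - 3 * 5 = -5/2
Integral = 27/2 - (-5/2) = 16
Average = 16 / (9 - 5) = 16 / 4
= 4 = 4.00

4.00


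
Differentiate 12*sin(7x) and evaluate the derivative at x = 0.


Apply the chain rule to differentiate 12*sin(7x):
d/dx [12*sin(7x)]
= 12 * cos(7x) * d/dx(7x)
= 12 * 7 * cos(7x)
= 84 * cos(7x)
Evaluate at x = 0:
= 84 * cos(0)
= 84 * 1
= 84

84


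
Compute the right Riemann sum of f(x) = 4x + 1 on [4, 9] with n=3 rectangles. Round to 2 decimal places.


Right Riemann sum uses right endpoints of each subinterval.
Interval: [4, 9], n = 3
dx = (9 - 4) / 3 = 5/3
Right endpoints: [17/3, 22/3, 9]
f values: [71/3, 91/3, 37]
Sum = dx * (sum of f values)
= 5/3 * 91
= 455/3 ≈ 151.67

151.67


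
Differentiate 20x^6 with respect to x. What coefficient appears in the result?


We apply the power rule: d/dx [ax^n] = a*n * x^(n-1)
d/dx [20x^6]
= 20 * 6 * x^(6-1)
= 120x^5
The coefficient is 120

120


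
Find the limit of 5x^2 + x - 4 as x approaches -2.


Since polynomials are continuous, we use direct substitution.
lim(x->-2) of 5x^2 + x - 4
= 5 * (-2)^2 + 1 * (-2) - 4
= 20 - 2 - 4
= 14

14


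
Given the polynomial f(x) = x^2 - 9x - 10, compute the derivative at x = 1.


Differentiate term by term using power and sum rules:
f(x) = x^2 - 9x - 10
f'(x) = 2x - 9
Substitute x = 1:
f'(1) = 2 * 1 - 9
= 2 - 9
= -7

-7


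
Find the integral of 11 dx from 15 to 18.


The integral of a constant k over [a, b] equals k * (b - a).
integral from 15 to 18 of 11 dx
= 11 * (18 - 15)
= 11 * 3
= 33

33


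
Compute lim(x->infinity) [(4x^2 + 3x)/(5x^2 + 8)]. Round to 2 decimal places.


For limits at infinity with equal-degree polynomials,
we compare leading coefficients.
Numerator leading term: 4x^2
Denominator leading term: 5x^2
Divide both by x^2:
lim = (4 + 3/x) / (5 + 8/x^2)
As x -> infinity, the 1/x and 1/x^2 terms vanish:
= 4/5 = 0.80

0.80


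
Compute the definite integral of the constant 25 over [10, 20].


The integral of a constant k over [a, b] equals k * (b - a).
integral from 10 to 20 of 25 dx
= 25 * (20 - 10)
= 25 * 10
= 250

250


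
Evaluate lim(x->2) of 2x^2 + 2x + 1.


Since polynomials are continuous, we use direct substitution.
lim(x->2) of 2x^2 + 2x + 1
= 2 * 2^2 + 2 * 2 + 1
= 8 + 4 + 1
= 13

13


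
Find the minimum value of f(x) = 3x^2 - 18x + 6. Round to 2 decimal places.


For a quadratic f(x) = ax^2 + bx + c with a > 0, the minimum is at the vertex.
Vertex x-coordinate: x = -b/(2a)
x = -(-18) / (2 * 3)
x = 18/6 = 3
Substitute back to find the minimum value:
f(3) = 3 * 3^2 - 18 * 3 + 6
= 27 - 54 + 6
= -21 = -21.00

-21.00


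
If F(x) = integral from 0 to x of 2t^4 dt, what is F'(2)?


By the Fundamental Theorem of Calculus (Part 1):
If F(x) = integral from 0 to x of f(t) dt, then F'(x) = f(x)
Here f(t) = 2t^4
So F'(x) = 2x^4
Evaluate at x = 2:
F'(2) = 2 * 2^4
= 2 * 16
= 32

32


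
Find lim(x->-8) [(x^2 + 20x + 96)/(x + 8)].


Direct substitution gives 0/0, so we factor the numerator.
Factor: (x^2 + 20x + 96) = (x + 8)(x + 12)
Cancel the common factor (x + 8):
(x^2 + 20x + 96)/(x + 8) = (x + 12)
Now substitute x = -8:
= (-8) - (-12) = 4

4


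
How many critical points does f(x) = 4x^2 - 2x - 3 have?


Find where f'(x) = 0:
f'(x) = 8x - 2
Set f'(x) = 0:
8x - 2 = 0
x = 2 / 8 = 1/4
This is a linear equation in x, so there is exactly one solution.
Number of critical points: 1

1


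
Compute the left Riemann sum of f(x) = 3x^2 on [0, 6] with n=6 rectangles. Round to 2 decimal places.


Left Riemann sum uses left endpoints of each subinterval.
Interval: [0, 6], n = 6
dx = (6 - 0) / 6 = 1
Left endpoints: [0, 1, 2, 3, 4, 5]
f values: [0, 3, 12, 27, 48, 75]
Sum = dx * (sum of f values)
= 1 * 165
= 165 = 165.00

165.00


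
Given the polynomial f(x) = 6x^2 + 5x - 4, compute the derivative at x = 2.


Differentiate term by term using power and sum rules:
f(x) = 6x^2 + 5x - 4
f'(x) = 12x + 5
Substitute x = 2:
f'(2) = 12 * 2 + 5
= 24 + 5
= 29

29


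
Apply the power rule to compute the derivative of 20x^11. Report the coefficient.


We apply the power rule: d/dx [ax^n] = a*n * x^(n-1)
d/dx [20x^11]
= 20 * 11 * x^(11-1)
= 220x^10
The coefficient is 220

220


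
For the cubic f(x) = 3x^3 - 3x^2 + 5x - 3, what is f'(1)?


Differentiate f(x) = 3x^3 - 3x^2 + 5x - 3 term by term:
f'(x) = 9x^2 - 6x + 5
Substitute x = 1:
f'(1) = 9 * 1^2 - 6 * 1 + 5
= 9 - 6 + 5
= 8

8


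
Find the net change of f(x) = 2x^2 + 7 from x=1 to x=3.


Net change = f(b) - f(a)
f(x) = 2x^2 + 7
Compute f(3):
f(3) = 2 * 3^2 + 0 * 3 + 7
= 18 + 0 + 7
= 25
Compute f(1):
f(1) = 2 * 1^2 + 0 * 1 + 7
= 2 + 0 + 7
= 9
Net change = 25 - 9 = 16

16


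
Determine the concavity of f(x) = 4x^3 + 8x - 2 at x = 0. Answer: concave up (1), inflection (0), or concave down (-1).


Concavity is determined by the sign of f''(x).
f(x) = 4x^3 + 8x - 2
f'(x) = 12x^2 + 8
f''(x) = 24x
f''(0) = 24 * 0 + 0
= 0 + 0
= 0
f''(0) = 0, and f''(x) is linear with nonzero slope 24, so f'' changes sign at x = 0. Hence the function is at an inflection point (0)

0


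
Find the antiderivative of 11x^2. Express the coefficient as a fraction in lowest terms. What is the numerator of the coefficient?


Apply the power rule for integration:
integral of ax^n dx = a/(n+1) * x^(n+1) + C
integral of 11x^2 dx
= 11/3 * x^3 + C
The coefficient in lowest terms is 11/3, and its numerator is 11

11


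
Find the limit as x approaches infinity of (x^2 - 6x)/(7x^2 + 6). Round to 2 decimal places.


For limits at infinity with equal-degree polynomials,
we compare leading coefficients.
Numerator leading term: x^2
Denominator leading term: 7x^2
Divide both by x^2:
lim = (1 - 6/x) / (7 + 6/x^2)
As x -> infinity, the 1/x and 1/x^2 terms vanish:
= 1/7 ≈ 0.14

0.14


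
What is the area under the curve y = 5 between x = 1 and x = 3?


The area under a constant function y = 5 is a rectangle.
Width = 3 - 1 = 2
Height = 5
Area = width * height
= 2 * 5
= 10

10


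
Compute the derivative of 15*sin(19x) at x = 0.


Apply the chain rule to differentiate 15*sin(19x):
d/dx [15*sin(19x)]
= 15 * cos(19x) * d/dx(19x)
= 15 * 19 * cos(19x)
= 285 * cos(19x)
Evaluate at x = 0:
= 285 * cos(0)
= 285 * 1
= 285

285


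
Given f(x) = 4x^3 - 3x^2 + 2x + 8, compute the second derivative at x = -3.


First derivative:
f'(x) = 12x^2 - 6x + 2
Second derivative:
f''(x) = 24x - 6
Substitute x = -3:
f''(-3) = 24 * (-3) - 6
= -72 - 6
= -78

-78


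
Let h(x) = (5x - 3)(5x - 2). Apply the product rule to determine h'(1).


Let u(x) = 5x - 3 and v(x) = 5x - 2
u'(x) = 5
v'(x) = 5
Product rule: h'(x) = u'(x)*v(x) + u(x)*v'(x)
= 5 * (5x - 2) + (5x - 3) * 5
At x = 1:
u(1) = 5 * 1 - 3 = 2
v(1) = 5 * 1 - 2 = 3
h'(1) = 5 * 3 + 2 * 5
= 15 + 10
= 25

25


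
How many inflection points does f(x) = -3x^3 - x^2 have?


Inflection points occur where f''(x) = 0 and concavity changes.
f(x) = -3x^3 - x^2
f'(x) = -9x^2 - 2x
f''(x) = -18x - 2
Set f''(x) = 0:
-18x - 2 = 0
x = 2 / (-18) = -1/9
Since f''(x) is linear (degree 1), it changes sign at this point.
Therefore there is exactly 1 inflection point.

1


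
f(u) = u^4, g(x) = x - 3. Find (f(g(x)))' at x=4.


Using the chain rule: (f(g(x)))' = f'(g(x)) * g'(x)
First, find g(4):
g(4) = 1 * 4 - 3 = 1
Next, f'(u) = 4u^3
And g'(x) = 1
So f'(g(4)) * g'(4)
= 4 * 1^3 * 1
= 4 * 1 * 1
= 4

4


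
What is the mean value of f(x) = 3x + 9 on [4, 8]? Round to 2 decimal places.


Average value = 1/(b-a) * integral from a to b of f(x) dx
First compute the integral of 3x + 9:
F(x) = (3/2)x^2 + 9x
F(8) = 3/2 * 64 + 9 * 8 = 168
F(4) = 3/2 * 16 + 9 * 4 = 60
Integral = 168 - 60 = 108
Average = 108 / (8 - 4) = 108 / 4
= 27 = 27.00

27.00


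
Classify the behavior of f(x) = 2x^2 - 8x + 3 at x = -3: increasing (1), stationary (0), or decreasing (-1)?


Compute f'(x) to determine behavior:
f'(x) = 4x - 8
f'(-3) = 4 * (-3) - 8
= -12 - 8
= -20
Since f'(-3) < 0, the function is decreasing (-1)

-1


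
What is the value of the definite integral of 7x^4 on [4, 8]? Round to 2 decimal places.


Find the antiderivative of 7x^4:
F(x) = 7/5 * x^5
Apply the Fundamental Theorem of Calculus:
F(8) - F(4)
= 7/5 * 8^5 - 7/5 * 4^5
= 7/5 * (32768 - 1024)
= 7/5 * 31744
= 222208/5 = 44441.60

44441.60


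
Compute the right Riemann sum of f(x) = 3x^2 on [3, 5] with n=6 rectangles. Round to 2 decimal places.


Right Riemann sum uses right endpoints of each subinterval.
Interval: [3, 5], n = 6
dx = (5 - 3) / 6 = 1/3
Right endpoints: [10/3, 11/3, 4, 13/3, 14/3, 5]
f values: [100/3, 121/3, 48, 169/3, 196/3, 75]
Sum = dx * (sum of f values)
= 1/3 * 955/3
= 955/9 ≈ 106.11

106.11


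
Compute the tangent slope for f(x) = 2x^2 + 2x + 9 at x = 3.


The slope of the tangent line equals f'(x) at the point.
f(x) = 2x^2 + 2x + 9
f'(x) = 4x + 2
At x = 3:
f'(3) = 4 * 3 + 2
= 12 + 2
= 14

14


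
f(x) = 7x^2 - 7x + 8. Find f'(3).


Differentiate term by term using power and sum rules:
f(x) = 7x^2 - 7x + 8
f'(x) = 14x - 7
Substitute x = 3:
f'(3) = 14 * 3 - 7
= 42 - 7
= 35

35


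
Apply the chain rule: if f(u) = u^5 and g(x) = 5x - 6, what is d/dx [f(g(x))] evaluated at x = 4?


Using the chain rule: (f(g(x)))' = f'(g(x)) * g'(x)
First, find g(4):
g(4) = 5 * 4 - 6 = 14
Next, f'(u) = 5u^4
And g'(x) = 5
So f'(g(4)) * g'(4)
= 5 * 14^4 * 5
= 5 * 38416 * 5
= 960400

960400


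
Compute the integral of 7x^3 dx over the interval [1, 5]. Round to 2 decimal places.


Find the antiderivative of 7x^3:
F(x) = 7/4 * x^4
Apply the Fundamental Theorem of Calculus:
F(5) - F(1)
= 7/4 * 5^4 - 7/4 * 1^4
= 7/4 * (625 - 1)
= 7/4 * 624
= 1092 = 1092.00

1092.00


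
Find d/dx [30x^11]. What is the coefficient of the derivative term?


We apply the power rule: d/dx [ax^n] = a*n * x^(n-1)
d/dx [30x^11]
= 30 * 11 * x^(11-1)
= 330x^10
The coefficient is 330

330


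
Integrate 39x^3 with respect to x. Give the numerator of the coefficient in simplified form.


Apply the power rule for integration:
integral of ax^n dx = a/(n+1) * x^(n+1) + C
integral of 39x^3 dx
= 39/4 * x^4 + C
The coefficient in lowest terms is 39/4, and its numerator is 39

39


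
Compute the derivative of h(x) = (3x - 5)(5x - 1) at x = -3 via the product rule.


Let u(x) = 3x - 5 and v(x) = 5x - 1
u'(x) = 3
v'(x) = 5
Product rule: h'(x) = u'(x)*v(x) + u(x)*v'(x)
= 3 * (5x - 1) + (3x - 5) * 5
At x = -3:
u(-3) = 3 * (-3) - 5 = -14
v(-3) = 5 * (-3) - 1 = -16
h'(-3) = 3 * (-16) + (-14) * 5
= -48 - 70
= -118

-118


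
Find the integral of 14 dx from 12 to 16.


The integral of a constant k over [a, b] equals k * (b - a).
integral from 12 to 16 of 14 dx
= 14 * (16 - 12)
= 14 * 4
= 56

56


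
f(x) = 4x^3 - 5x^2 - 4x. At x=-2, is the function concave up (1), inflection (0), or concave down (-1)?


Concavity is determined by the sign of f''(x).
f(x) = 4x^3 - 5x^2 - 4x
f'(x) = 12x^2 - 10x - 4
f''(x) = 24x - 10
f''(-2) = 24 * (-2) - 10
= -48 - 10
= -58
Since f''(-2) < 0, the function is concave down (-1)

-1


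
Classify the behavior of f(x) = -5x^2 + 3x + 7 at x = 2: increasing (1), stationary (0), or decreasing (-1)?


Compute f'(x) to determine behavior:
f'(x) = -10x + 3
f'(2) = -10 * 2 + 3
= -20 + 3
= -17
Since f'(2) < 0, the function is decreasing (-1)

-1


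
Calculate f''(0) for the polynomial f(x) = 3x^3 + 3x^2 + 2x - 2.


First derivative:
f'(x) = 9x^2 + 6x + 2
Second derivative:
f''(x) = 18x + 6
Substitute x = 0:
f''(0) = 18 * 0 + 6
= 0 + 6
= 6

6


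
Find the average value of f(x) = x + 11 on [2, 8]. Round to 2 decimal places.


Average value = 1/(b-a) * integral from a to b of f(x) dx
First compute the integral of x + 11:
F(x) = (1/2)x^2 + 11x
F(8) = 1/2 * 64 + 11 * 8 = 120
F(2) = 1/2 * 4 + 11 * 2 = 24
Integral = 120 - 24 = 96
Average = 96 / (8 - 2) = 96 / 6
= 16 = 16.00

16.00


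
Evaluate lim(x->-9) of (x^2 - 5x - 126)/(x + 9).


Direct substitution gives 0/0, so we factor the numerator.
Factor: (x^2 - 5x - 126) = (x + 9)(x - 14)
Cancel the common factor (x + 9):
(x^2 - 5x - 126)/(x + 9) = (x - 14)
Now substitute x = -9:
= (-9) - (14) = -23

-23


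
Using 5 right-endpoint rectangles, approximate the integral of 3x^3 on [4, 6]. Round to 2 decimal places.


Right Riemann sum uses right endpoints of each subinterval.
Interval: [4, 6], n = 5
dx = (6 - 4) / 5 = 2/5
Right endpoints: [22/5, 24/5, 26/5, 28/5, 6]
f values: [31944/125, 41472/125, 52728/125, 65856/125, 648]
Sum = dx * (sum of f values)
= 2/5 * 2184
= 4368/5 = 873.60

873.60


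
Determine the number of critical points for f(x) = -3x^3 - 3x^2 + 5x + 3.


Find where f'(x) = 0:
f(x) = -3x^3 - 3x^2 + 5x + 3
f'(x) = -9x^2 - 6x + 5
This is a quadratic in x. Use the discriminant to count real roots.
Discriminant = (-6)^2 - 4 * (-9) * 5
= 36 - (-180)
= 216
Since discriminant > 0, f'(x) = 0 has 2 real solutions.
Number of critical points: 2

2


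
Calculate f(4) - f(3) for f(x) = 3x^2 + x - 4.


Net change = f(b) - f(a)
f(x) = 3x^2 + x - 4
Compute f(4):
f(4) = 3 * 4^2 + 1 * 4 - 4
= 48 + 4 - 4
= 48
Compute f(3):
f(3) = 3 * 3^2 + 1 * 3 - 4
= 27 + 3 - 4
= 26
Net change = 48 - 26 = 22

22


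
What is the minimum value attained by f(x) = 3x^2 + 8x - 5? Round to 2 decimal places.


For a quadratic f(x) = ax^2 + bx + c with a > 0, the minimum is at the vertex.
Vertex x-coordinate: x = -b/(2a)
x = -(8) / (2 * 3)
x = -8/6 = -4/3
Substitute back to find the minimum value:
f(-4/3) = 3 * (-4/3)^2 + 8 * (-4/3) - 5
= 16/3 - 32/3 - 5
= -31/3 ≈ -10.33

-10.33


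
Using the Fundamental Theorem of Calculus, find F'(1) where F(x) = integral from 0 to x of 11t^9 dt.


By the Fundamental Theorem of Calculus (Part 1):
If F(x) = integral from 0 to x of f(t) dt, then F'(x) = f(x)
Here f(t) = 11t^9
So F'(x) = 11x^9
Evaluate at x = 1:
F'(1) = 11 * 1^9
= 11 * 1
= 11

11


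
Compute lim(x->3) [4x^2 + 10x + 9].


Since polynomials are continuous, we use direct substitution.
lim(x->3) of 4x^2 + 10x + 9
= 4 * 3^2 + 10 * 3 + 9
= 36 + 30 + 9
= 75

75


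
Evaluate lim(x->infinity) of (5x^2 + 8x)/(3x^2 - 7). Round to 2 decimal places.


For limits at infinity with equal-degree polynomials,
we compare leading coefficients.
Numerator leading term: 5x^2
Denominator leading term: 3x^2
Divide both by x^2:
lim = (5 + 8/x) / (3 - 7/x^2)
As x -> infinity, the 1/x and 1/x^2 terms vanish:
= 5/3 ≈ 1.67

1.67


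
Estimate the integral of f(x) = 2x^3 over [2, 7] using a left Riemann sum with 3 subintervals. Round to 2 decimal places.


Left Riemann sum uses left endpoints of each subinterval.
Interval: [2, 7], n = 3
dx = (7 - 2) / 3 = 5/3
Left endpoints: [2, 11/3, 16/3]
f values: [16, 2662/27, 8192/27]
Sum = dx * (sum of f values)
= 5/3 * 418
= 2090/3 ≈ 696.67

696.67


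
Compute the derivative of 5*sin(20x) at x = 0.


Apply the chain rule to differentiate 5*sin(20x):
d/dx [5*sin(20x)]
= 5 * cos(20x) * d/dx(20x)
= 5 * 20 * cos(20x)
= 100 * cos(20x)
Evaluate at x = 0:
= 100 * cos(0)
= 100 * 1
= 100

100


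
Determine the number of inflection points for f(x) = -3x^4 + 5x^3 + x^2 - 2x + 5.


Inflection points occur where f''(x) = 0 and concavity changes.
f(x) = -3x^4 + 5x^3 + x^2 - 2x + 5
f'(x) = -12x^3 + 15x^2 + 2x - 2
f''(x) = -36x^2 + 30x + 2
This is a quadratic in x. Use the discriminant to count real roots.
Discriminant = (30)^2 - 4 * (-36) * 2
= 900 - (-288)
= 1188
Since discriminant > 0, f''(x) = 0 has 2 distinct real solutions.
A quadratic with two distinct real roots changes sign at each root, so concavity changes at both.
Number of inflection points: 2

2


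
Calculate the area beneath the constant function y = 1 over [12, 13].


The area under a constant function y = 1 is a rectangle.
Width = 13 - 12 = 1
Height = 1
Area = width * height
= 1 * 1
= 1

1


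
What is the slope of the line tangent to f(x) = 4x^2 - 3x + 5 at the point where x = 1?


The slope of the tangent line equals f'(x) at the point.
f(x) = 4x^2 - 3x + 5
f'(x) = 8x - 3
At x = 1:
f'(1) = 8 * 1 - 3
= 8 - 3
= 5

5


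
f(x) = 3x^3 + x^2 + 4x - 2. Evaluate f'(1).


Differentiate f(x) = 3x^3 + x^2 + 4x - 2 term by term:
f'(x) = 9x^2 + 2x + 4
Substitute x = 1:
f'(1) = 9 * 1^2 + 2 * 1 + 4
= 9 + 2 + 4
= 15

15


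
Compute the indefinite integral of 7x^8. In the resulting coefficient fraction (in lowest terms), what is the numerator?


Apply the power rule for integration:
integral of ax^n dx = a/(n+1) * x^(n+1) + C
integral of 7x^8 dx
= 7/9 * x^9 + C
The coefficient in lowest terms is 7/9, and its numerator is 7

7


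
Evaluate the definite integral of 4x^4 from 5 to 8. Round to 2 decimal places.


Find the antiderivative of 4x^4:
F(x) = 4/5 * x^5
Apply the Fundamental Theorem of Calculus:
F(8) - F(5)
= 4/5 * 8^5 - 4/5 * 5^5
= 4/5 * (32768 - 3125)
= 4/5 * 29643
= 118572/5 = 23714.40

23714.40


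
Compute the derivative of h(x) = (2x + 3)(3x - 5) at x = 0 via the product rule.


Let u(x) = 2x + 3 and v(x) = 3x - 5
u'(x) = 2
v'(x) = 3
Product rule: h'(x) = u'(x)*v(x) + u(x)*v'(x)
= 2 * (3x - 5) + (2x + 3) * 3
At x = 0:
u(0) = 2 * 0 + 3 = 3
v(0) = 3 * 0 - 5 = -5
h'(0) = 2 * (-5) + 3 * 3
= -10 + 9
= -1

-1


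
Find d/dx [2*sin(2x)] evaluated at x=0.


Apply the chain rule to differentiate 2*sin(2x):
d/dx [2*sin(2x)]
= 2 * cos(2x) * d/dx(2x)
= 2 * 2 * cos(2x)
= 4 * cos(2x)
Evaluate at x = 0:
= 4 * cos(0)
= 4 * 1
= 4

4


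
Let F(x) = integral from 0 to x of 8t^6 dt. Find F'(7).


By the Fundamental Theorem of Calculus (Part 1):
If F(x) = integral from 0 to x of f(t) dt, then F'(x) = f(x)
Here f(t) = 8t^6
So F'(x) = 8x^6
Evaluate at x = 7:
F'(7) = 8 * 7^6
= 8 * 117649
= 941192

941192


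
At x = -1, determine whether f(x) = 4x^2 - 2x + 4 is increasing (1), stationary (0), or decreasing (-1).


Compute f'(x) to determine behavior:
f'(x) = 8x - 2
f'(-1) = 8 * (-1) - 2
= -8 - 2
= -10
Since f'(-1) < 0, the function is decreasing (-1)

-1


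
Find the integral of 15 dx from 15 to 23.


The integral of a constant k over [a, b] equals k * (b - a).
integral from 15 to 23 of 15 dx
= 15 * (23 - 15)
= 15 * 8
= 120

120


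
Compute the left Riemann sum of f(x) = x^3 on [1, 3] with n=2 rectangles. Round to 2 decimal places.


Left Riemann sum uses left endpoints of each subinterval.
Interval: [1, 3], n = 2
dx = (3 - 1) / 2 = 1
Left endpoints: [1, 2]
f values: [1, 8]
Sum = dx * (sum of f values)
= 1 * 9
= 9 = 9.00

9.00


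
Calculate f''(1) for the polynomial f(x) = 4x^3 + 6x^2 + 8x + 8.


First derivative:
f'(x) = 12x^2 + 12x + 8
Second derivative:
f''(x) = 24x + 12
Substitute x = 1:
f''(1) = 24 * 1 + 12
= 24 + 12
= 36

36


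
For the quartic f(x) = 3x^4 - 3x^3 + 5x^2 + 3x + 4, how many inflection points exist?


Inflection points occur where f''(x) = 0 and concavity changes.
f(x) = 3x^4 - 3x^3 + 5x^2 + 3x + 4
f'(x) = 12x^3 - 9x^2 + 10x + 3
f''(x) = 36x^2 - 18x + 10
This is a quadratic in x. Use the discriminant to count real roots.
Discriminant = (-18)^2 - 4 * 36 * 10
= 324 - 1440
= -1116
Since discriminant < 0, f''(x) = 0 has no real solutions.
Number of inflection points: 0

0


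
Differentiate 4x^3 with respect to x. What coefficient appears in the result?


We apply the power rule: d/dx [ax^n] = a*n * x^(n-1)
d/dx [4x^3]
= 4 * 3 * x^(3-1)
= 12x^2
The coefficient is 12

12


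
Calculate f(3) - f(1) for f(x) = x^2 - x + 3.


Net change = f(b) - f(a)
f(x) = x^2 - x + 3
Compute f(3):
f(3) = 1 * 3^2 - 1 * 3 + 3
= 9 - 3 + 3
= 9
Compute f(1):
f(1) = 1 * 1^2 - 1 * 1 + 3
= 1 - 1 + 3
= 3
Net change = 9 - 3 = 6

6


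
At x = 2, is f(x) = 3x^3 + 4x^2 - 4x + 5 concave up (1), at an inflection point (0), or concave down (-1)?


Concavity is determined by the sign of f''(x).
f(x) = 3x^3 + 4x^2 - 4x + 5
f'(x) = 9x^2 + 8x - 4
f''(x) = 18x + 8
f''(2) = 18 * 2 + 8
= 36 + 8
= 44
Since f''(2) > 0, the function is concave up (1)

1


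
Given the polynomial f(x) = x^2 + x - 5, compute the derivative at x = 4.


Differentiate term by term using power and sum rules:
f(x) = x^2 + x - 5
f'(x) = 2x + 1
Substitute x = 4:
f'(4) = 2 * 4 + 1
= 8 + 1
= 9

9


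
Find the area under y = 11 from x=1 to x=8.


The area under a constant function y = 11 is a rectangle.
Width = 8 - 1 = 7
Height = 11
Area = width * height
= 7 * 11
= 77

77


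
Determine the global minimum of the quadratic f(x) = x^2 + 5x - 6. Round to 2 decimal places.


For a quadratic f(x) = ax^2 + bx + c with a > 0, the minimum is at the vertex.
Vertex x-coordinate: x = -b/(2a)
x = -(5) / (2 * 1)
x = -5/2
Substitute back to find the minimum value:
f(-5/2) = 1 * (-5/2)^2 + 5 * (-5/2) - 6
= 25/4 - 25/2 - 6
= -49/4 = -12.25

-12.25


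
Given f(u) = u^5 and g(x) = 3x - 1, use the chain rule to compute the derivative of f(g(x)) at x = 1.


Using the chain rule: (f(g(x)))' = f'(g(x)) * g'(x)
First, find g(1):
g(1) = 3 * 1 - 1 = 2
Next, f'(u) = 5u^4
And g'(x) = 3
So f'(g(1)) * g'(1)
= 5 * 2^4 * 3
= 5 * 16 * 3
= 240

240


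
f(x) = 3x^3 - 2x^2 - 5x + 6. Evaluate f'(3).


Differentiate f(x) = 3x^3 - 2x^2 - 5x + 6 term by term:
f'(x) = 9x^2 - 4x - 5
Substitute x = 3:
f'(3) = 9 * 3^2 - 4 * 3 - 5
= 81 - 12 - 5
= 64

64


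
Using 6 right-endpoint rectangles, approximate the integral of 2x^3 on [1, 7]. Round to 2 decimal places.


Right Riemann sum uses right endpoints of each subinterval.
Interval: [1, 7], n = 6
dx = (7 - 1) / 6 = 1
Right endpoints: [2, 3, 4, 5, 6, 7]
f values: [16, 54, 128, 250, 432, 686]
Sum = dx * (sum of f values)
= 1 * 1566
= 1566 = 1566.00

1566.00


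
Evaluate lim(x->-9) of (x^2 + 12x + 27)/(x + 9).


Direct substitution gives 0/0, so we factor the numerator.
Factor: (x^2 + 12x + 27) = (x + 9)(x + 3)
Cancel the common factor (x + 9):
(x^2 + 12x + 27)/(x + 9) = (x + 3)
Now substitute x = -9:
= (-9) - (-3) = -6

-6


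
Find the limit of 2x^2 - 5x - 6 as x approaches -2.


Since polynomials are continuous, we use direct substitution.
lim(x->-2) of 2x^2 - 5x - 6
= 2 * (-2)^2 - 5 * (-2) - 6
= 8 + 10 - 6
= 12

12


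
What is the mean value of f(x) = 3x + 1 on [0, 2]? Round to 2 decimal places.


Average value = 1/(b-a) * integral from a to b of f(x) dx
First compute the integral of 3x + 1:
F(x) = (3/2)x^2 + x
F(2) = 3/2 * 4 + 1 * 2 = 8
F(0) = 3/2 * 0 + 1 * 0 = 0
Integral = 8 - 0 = 8
Average = 8 / (2 - 0) = 8 / 2
= 4 = 4.00

4.00


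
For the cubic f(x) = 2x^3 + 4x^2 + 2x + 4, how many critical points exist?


Find where f'(x) = 0:
f(x) = 2x^3 + 4x^2 + 2x + 4
f'(x) = 6x^2 + 8x + 2
This is a quadratic in x. Use the discriminant to count real roots.
Discriminant = (8)^2 - 4 * 6 * 2
= 64 - 48
= 16
Since discriminant > 0, f'(x) = 0 has 2 real solutions.
Number of critical points: 2

2


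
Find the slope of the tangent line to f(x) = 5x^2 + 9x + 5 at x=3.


The slope of the tangent line equals f'(x) at the point.
f(x) = 5x^2 + 9x + 5
f'(x) = 10x + 9
At x = 3:
f'(3) = 10 * 3 + 9
= 30 + 9
= 39

39


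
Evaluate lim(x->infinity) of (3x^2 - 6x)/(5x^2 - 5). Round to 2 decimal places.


For limits at infinity with equal-degree polynomials,
we compare leading coefficients.
Numerator leading term: 3x^2
Denominator leading term: 5x^2
Divide both by x^2:
lim = (3 - 6/x) / (5 - 5/x^2)
As x -> infinity, the 1/x and 1/x^2 terms vanish:
= 3/5 = 0.60

0.60


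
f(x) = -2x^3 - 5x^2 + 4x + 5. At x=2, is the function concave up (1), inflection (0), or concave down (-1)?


Concavity is determined by the sign of f''(x).
f(x) = -2x^3 - 5x^2 + 4x + 5
f'(x) = -6x^2 - 10x + 4
f''(x) = -12x - 10
f''(2) = -12 * 2 - 10
= -24 - 10
= -34
Since f''(2) < 0, the function is concave down (-1)

-1


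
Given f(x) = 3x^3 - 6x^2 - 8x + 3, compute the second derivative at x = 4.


First derivative:
f'(x) = 9x^2 - 12x - 8
Second derivative:
f''(x) = 18x - 12
Substitute x = 4:
f''(4) = 18 * 4 - 12
= 72 - 12
= 60

60


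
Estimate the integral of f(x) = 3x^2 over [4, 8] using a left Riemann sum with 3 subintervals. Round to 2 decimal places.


Left Riemann sum uses left endpoints of each subinterval.
Interval: [4, 8], n = 3
dx = (8 - 4) / 3 = 4/3
Left endpoints: [4, 16/3, 20/3]
f values: [48, 256/3, 400/3]
Sum = dx * (sum of f values)
= 4/3 * 800/3
= 3200/9 ≈ 355.56

355.56


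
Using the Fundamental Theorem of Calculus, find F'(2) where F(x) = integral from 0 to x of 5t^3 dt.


By the Fundamental Theorem of Calculus (Part 1):
If F(x) = integral from 0 to x of f(t) dt, then F'(x) = f(x)
Here f(t) = 5t^3
So F'(x) = 5x^3
Evaluate at x = 2:
F'(2) = 5 * 2^3
= 5 * 8
= 40

40


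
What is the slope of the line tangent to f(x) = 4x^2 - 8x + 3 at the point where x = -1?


The slope of the tangent line equals f'(x) at the point.
f(x) = 4x^2 - 8x + 3
f'(x) = 8x - 8
At x = -1:
f'(-1) = 8 * (-1) - 8
= -8 - 8
= -16

-16


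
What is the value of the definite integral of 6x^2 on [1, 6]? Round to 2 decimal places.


Find the antiderivative of 6x^2:
F(x) = 6/3 * x^3
Apply the Fundamental Theorem of Calculus:
F(6) - F(1)
= 6/3 * 6^3 - 6/3 * 1^3
= 6/3 * (216 - 1)
= 6/3 * 215
= 430 = 430.00

430.00


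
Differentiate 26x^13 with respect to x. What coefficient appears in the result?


We apply the power rule: d/dx [ax^n] = a*n * x^(n-1)
d/dx [26x^13]
= 26 * 13 * x^(13-1)
= 338x^12
The coefficient is 338

338


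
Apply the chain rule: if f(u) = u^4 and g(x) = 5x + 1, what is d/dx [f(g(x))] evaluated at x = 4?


Using the chain rule: (f(g(x)))' = f'(g(x)) * g'(x)
First, find g(4):
g(4) = 5 * 4 + 1 = 21
Next, f'(u) = 4u^3
And g'(x) = 5
So f'(g(4)) * g'(4)
= 4 * 21^3 * 5
= 4 * 9261 * 5
= 185220

185220


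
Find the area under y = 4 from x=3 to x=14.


The area under a constant function y = 4 is a rectangle.
Width = 14 - 3 = 11
Height = 4
Area = width * height
= 11 * 4
= 44

44


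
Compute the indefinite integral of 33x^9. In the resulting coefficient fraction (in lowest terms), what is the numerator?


Apply the power rule for integration:
integral of ax^n dx = a/(n+1) * x^(n+1) + C
integral of 33x^9 dx
= 33/10 * x^10 + C
The coefficient in lowest terms is 33/10, and its numerator is 33

33


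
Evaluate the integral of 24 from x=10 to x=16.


The integral of a constant k over [a, b] equals k * (b - a).
integral from 10 to 16 of 24 dx
= 24 * (16 - 10)
= 24 * 6
= 144

144


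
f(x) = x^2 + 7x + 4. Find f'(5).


Differentiate term by term using power and sum rules:
f(x) = x^2 + 7x + 4
f'(x) = 2x + 7
Substitute x = 5:
f'(5) = 2 * 5 + 7
= 10 + 7
= 17

17


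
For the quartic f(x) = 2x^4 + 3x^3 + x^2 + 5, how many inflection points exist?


Inflection points occur where f''(x) = 0 and concavity changes.
f(x) = 2x^4 + 3x^3 + x^2 + 5
f'(x) = 8x^3 + 9x^2 + 2x
f''(x) = 24x^2 + 18x + 2
This is a quadratic in x. Use the discriminant to count real roots.
Discriminant = (18)^2 - 4 * 24 * 2
= 324 - 192
= 132
Since discriminant > 0, f''(x) = 0 has 2 distinct real solutions.
A quadratic with two distinct real roots changes sign at each root, so concavity changes at both.
Number of inflection points: 2

2


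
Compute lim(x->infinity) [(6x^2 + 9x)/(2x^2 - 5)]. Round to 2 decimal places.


For limits at infinity with equal-degree polynomials,
we compare leading coefficients.
Numerator leading term: 6x^2
Denominator leading term: 2x^2
Divide both by x^2:
lim = (6 + 9/x) / (2 - 5/x^2)
As x -> infinity, the 1/x and 1/x^2 terms vanish:
= 6/2 = 3 = 3.00

3.00


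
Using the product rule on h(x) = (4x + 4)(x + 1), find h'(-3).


Let u(x) = 4x + 4 and v(x) = x + 1
u'(x) = 4
v'(x) = 1
Product rule: h'(x) = u'(x)*v(x) + u(x)*v'(x)
= 4 * (x + 1) + (4x + 4) * 1
At x = -3:
u(-3) = 4 * (-3) + 4 = -8
v(-3) = 1 * (-3) + 1 = -2
h'(-3) = 4 * (-2) + (-8) * 1
= -8 - 8
= -16

-16


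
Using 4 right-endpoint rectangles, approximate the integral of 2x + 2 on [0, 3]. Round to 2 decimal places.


Right Riemann sum uses right endpoints of each subinterval.
Interval: [0, 3], n = 4
dx = (3 - 0) / 4 = 3/4
Right endpoints: [3/4, 3/2, 9/4, 3]
f values: [7/2, 5, 13/2, 8]
Sum = dx * (sum of f values)
= 3/4 * 23
= 69/4 = 17.25

17.25


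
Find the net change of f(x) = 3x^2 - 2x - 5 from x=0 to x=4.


Net change = f(b) - f(a)
f(x) = 3x^2 - 2x - 5
Compute f(4):
f(4) = 3 * 4^2 - 2 * 4 - 5
= 48 - 8 - 5
= 35
Compute f(0):
f(0) = 3 * 0^2 - 2 * 0 - 5
= 0 + 0 - 5
= -5
Net change = 35 - (-5) = 40

40


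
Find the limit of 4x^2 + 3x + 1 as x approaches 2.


Since polynomials are continuous, we use direct substitution.
lim(x->2) of 4x^2 + 3x + 1
= 4 * 2^2 + 3 * 2 + 1
= 16 + 6 + 1
= 23

23


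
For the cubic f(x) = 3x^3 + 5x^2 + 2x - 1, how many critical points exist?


Find where f'(x) = 0:
f(x) = 3x^3 + 5x^2 + 2x - 1
f'(x) = 9x^2 + 10x + 2
This is a quadratic in x. Use the discriminant to count real roots.
Discriminant = (10)^2 - 4 * 9 * 2
= 100 - 72
= 28
Since discriminant > 0, f'(x) = 0 has 2 real solutions.
Number of critical points: 2

2


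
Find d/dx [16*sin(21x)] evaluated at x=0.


Apply the chain rule to differentiate 16*sin(21x):
d/dx [16*sin(21x)]
= 16 * cos(21x) * d/dx(21x)
= 16 * 21 * cos(21x)
= 336 * cos(21x)
Evaluate at x = 0:
= 336 * cos(0)
= 336 * 1
= 336

336


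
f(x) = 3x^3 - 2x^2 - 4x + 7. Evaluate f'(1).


Differentiate f(x) = 3x^3 - 2x^2 - 4x + 7 term by term:
f'(x) = 9x^2 - 4x - 4
Substitute x = 1:
f'(1) = 9 * 1^2 - 4 * 1 - 4
= 9 - 4 - 4
= 1

1


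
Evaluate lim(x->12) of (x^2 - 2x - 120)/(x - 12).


Direct substitution gives 0/0, so we factor the numerator.
Factor: (x^2 - 2x - 120) = (x - 12)(x + 10)
Cancel the common factor (x - 12):
(x^2 - 2x - 120)/(x - 12) = (x + 10)
Now substitute x = 12:
= (12) - (-10) = 22

22


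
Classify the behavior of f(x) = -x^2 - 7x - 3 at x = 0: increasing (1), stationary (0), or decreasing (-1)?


Compute f'(x) to determine behavior:
f'(x) = -2x - 7
f'(0) = -2 * 0 - 7
= 0 - 7
= -7
Since f'(0) < 0, the function is decreasing (-1)

-1


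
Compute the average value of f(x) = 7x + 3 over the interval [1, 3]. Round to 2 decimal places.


Average value = 1/(b-a) * integral from a to b of f(x) dx
First compute the integral of 7x + 3:
F(x) = (7/2)x^2 + 3x
F(3) = 7/2 * 9 + 3 * 3 = 81/2
F(1) = 7/2 * 1 + 3 * 1 = 13/2
Integral = 81/2 - 13/2 = 34
Average = 34 / (3 - 1) = 34 / 2
= 17 = 17.00

17.00


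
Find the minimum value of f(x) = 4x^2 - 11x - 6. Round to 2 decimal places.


For a quadratic f(x) = ax^2 + bx + c with a > 0, the minimum is at the vertex.
Vertex x-coordinate: x = -b/(2a)
x = -(-11) / (2 * 4)
x = 11/8
Substitute back to find the minimum value:
f(11/8) = 4 * (11/8)^2 - 11 * (11/8) - 6
= 121/16 - 121/8 - 6
= -217/16 ≈ -13.56

-13.56


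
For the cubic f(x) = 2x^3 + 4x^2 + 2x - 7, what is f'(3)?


Differentiate f(x) = 2x^3 + 4x^2 + 2x - 7 term by term:
f'(x) = 6x^2 + 8x + 2
Substitute x = 3:
f'(3) = 6 * 3^2 + 8 * 3 + 2
= 54 + 24 + 2
= 80

80


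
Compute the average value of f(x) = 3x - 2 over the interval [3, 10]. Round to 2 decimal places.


Average value = 1/(b-a) * integral from a to b of f(x) dx
First compute the integral of 3x - 2:
F(x) = (3/2)x^2 - 2x
F(10) = 3/2 * 100 - 2 * 10 = 130
F(3) = 3/2 * 9 - 2 * 3 = 15/2
Integral = 130 - 15/2 = 245/2
Average = (245/2) / (10 - 3) = (245/2) / 7
= 35/2 = 17.50

17.50


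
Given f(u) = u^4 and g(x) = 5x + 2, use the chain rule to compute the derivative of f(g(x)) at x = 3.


Using the chain rule: (f(g(x)))' = f'(g(x)) * g'(x)
First, find g(3):
g(3) = 5 * 3 + 2 = 17
Next, f'(u) = 4u^3
And g'(x) = 5
So f'(g(3)) * g'(3)
= 4 * 17^3 * 5
= 4 * 4913 * 5
= 98260

98260


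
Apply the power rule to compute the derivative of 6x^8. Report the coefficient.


We apply the power rule: d/dx [ax^n] = a*n * x^(n-1)
d/dx [6x^8]
= 6 * 8 * x^(8-1)
= 48x^7
The coefficient is 48

48


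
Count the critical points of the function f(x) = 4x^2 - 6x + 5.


Find where f'(x) = 0:
f'(x) = 8x - 6
Set f'(x) = 0:
8x - 6 = 0
x = 6 / 8 = 3/4
This is a linear equation in x, so there is exactly one solution.
Number of critical points: 1

1


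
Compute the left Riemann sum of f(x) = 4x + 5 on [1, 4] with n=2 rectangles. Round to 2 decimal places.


Left Riemann sum uses left endpoints of each subinterval.
Interval: [1, 4], n = 2
dx = (4 - 1) / 2 = 3/2
Left endpoints: [1, 5/2]
f values: [9, 15]
Sum = dx * (sum of f values)
= 3/2 * 24
= 36 = 36.00

36.00


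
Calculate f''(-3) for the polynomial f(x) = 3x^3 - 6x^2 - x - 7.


First derivative:
f'(x) = 9x^2 - 12x - 1
Second derivative:
f''(x) = 18x - 12
Substitute x = -3:
f''(-3) = 18 * (-3) - 12
= -54 - 12
= -66

-66


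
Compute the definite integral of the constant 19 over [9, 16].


The integral of a constant k over [a, b] equals k * (b - a).
integral from 9 to 16 of 19 dx
= 19 * (16 - 9)
= 19 * 7
= 133

133


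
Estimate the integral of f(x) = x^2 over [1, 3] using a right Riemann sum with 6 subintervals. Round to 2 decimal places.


Right Riemann sum uses right endpoints of each subinterval.
Interval: [1, 3], n = 6
dx = (3 - 1) / 6 = 1/3
Right endpoints: [4/3, 5/3, 2, 7/3, 8/3, 3]
f values: [16/9, 25/9, 4, 49/9, 64/9, 9]
Sum = dx * (sum of f values)
= 1/3 * 271/9
= 271/27 ≈ 10.04

10.04


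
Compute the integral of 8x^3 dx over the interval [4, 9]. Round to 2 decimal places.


Find the antiderivative of 8x^3:
F(x) = 8/4 * x^4
Apply the Fundamental Theorem of Calculus:
F(9) - F(4)
= 8/4 * 9^4 - 8/4 * 4^4
= 8/4 * (6561 - 256)
= 8/4 * 6305
= 12610 = 12610.00

12610.00


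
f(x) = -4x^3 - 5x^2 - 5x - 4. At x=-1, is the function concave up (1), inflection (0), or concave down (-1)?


Concavity is determined by the sign of f''(x).
f(x) = -4x^3 - 5x^2 - 5x - 4
f'(x) = -12x^2 - 10x - 5
f''(x) = -24x - 10
f''(-1) = -24 * (-1) - 10
= 24 - 10
= 14
Since f''(-1) > 0, the function is concave up (1)

1


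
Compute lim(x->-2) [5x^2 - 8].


Since polynomials are continuous, we use direct substitution.
lim(x->-2) of 5x^2 - 8
= 5 * (-2)^2 + 0 * (-2) - 8
= 20 + 0 - 8
= 12

12


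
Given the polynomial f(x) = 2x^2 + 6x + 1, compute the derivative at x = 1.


Differentiate term by term using power and sum rules:
f(x) = 2x^2 + 6x + 1
f'(x) = 4x + 6
Substitute x = 1:
f'(1) = 4 * 1 + 6
= 4 + 6
= 10

10


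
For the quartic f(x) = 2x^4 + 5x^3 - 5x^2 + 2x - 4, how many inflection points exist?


Inflection points occur where f''(x) = 0 and concavity changes.
f(x) = 2x^4 + 5x^3 - 5x^2 + 2x - 4
f'(x) = 8x^3 + 15x^2 - 10x + 2
f''(x) = 24x^2 + 30x - 10
This is a quadratic in x. Use the discriminant to count real roots.
Discriminant = (30)^2 - 4 * 24 * (-10)
= 900 - (-960)
= 1860
Since discriminant > 0, f''(x) = 0 has 2 distinct real solutions.
A quadratic with two distinct real roots changes sign at each root, so concavity changes at both.
Number of inflection points: 2

2


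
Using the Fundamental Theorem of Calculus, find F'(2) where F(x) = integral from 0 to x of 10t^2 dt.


By the Fundamental Theorem of Calculus (Part 1):
If F(x) = integral from 0 to x of f(t) dt, then F'(x) = f(x)
Here f(t) = 10t^2
So F'(x) = 10x^2
Evaluate at x = 2:
F'(2) = 10 * 2^2
= 10 * 4
= 40

40


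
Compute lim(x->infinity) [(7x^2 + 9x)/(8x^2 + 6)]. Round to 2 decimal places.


For limits at infinity with equal-degree polynomials,
we compare leading coefficients.
Numerator leading term: 7x^2
Denominator leading term: 8x^2
Divide both by x^2:
lim = (7 + 9/x) / (8 + 6/x^2)
As x -> infinity, the 1/x and 1/x^2 terms vanish:
= 7/8 ≈ 0.88

0.88


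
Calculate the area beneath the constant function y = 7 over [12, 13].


The area under a constant function y = 7 is a rectangle.
Width = 13 - 12 = 1
Height = 7
Area = width * height
= 1 * 7
= 7

7


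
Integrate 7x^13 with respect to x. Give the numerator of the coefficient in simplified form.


Apply the power rule for integration:
integral of ax^n dx = a/(n+1) * x^(n+1) + C
integral of 7x^13 dx
= 7/14 * x^14 + C
= 1/2 * x^14 + C
The coefficient in lowest terms is 1/2, and its numerator is 1

1


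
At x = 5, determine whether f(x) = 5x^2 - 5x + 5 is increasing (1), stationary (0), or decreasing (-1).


Compute f'(x) to determine behavior:
f'(x) = 10x - 5
f'(5) = 10 * 5 - 5
= 50 - 5
= 45
Since f'(5) > 0, the function is increasing (1)

1


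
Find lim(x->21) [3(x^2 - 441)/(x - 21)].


Direct substitution gives 0/0, so we factor the numerator.
Factor: 3(x^2 - 441) = 3 * (x - 21)(x + 21)
Cancel the common factor (x - 21):
3(x^2 - 441)/(x - 21) = 3 * (x + 21)
Now substitute x = 21:
= 3 * (21 + 21) = 126

126


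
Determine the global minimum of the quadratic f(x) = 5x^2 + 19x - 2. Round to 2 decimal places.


For a quadratic f(x) = ax^2 + bx + c with a > 0, the minimum is at the vertex.
Vertex x-coordinate: x = -b/(2a)
x = -(19) / (2 * 5)
x = -19/10
Substitute back to find the minimum value:
f(-19/10) = 5 * (-19/10)^2 + 19 * (-19/10) - 2
= 361/20 - 361/10 - 2
= -401/20 = -20.05

-20.05


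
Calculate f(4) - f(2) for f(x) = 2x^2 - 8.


Net change = f(b) - f(a)
f(x) = 2x^2 - 8
Compute f(4):
f(4) = 2 * 4^2 + 0 * 4 - 8
= 32 + 0 - 8
= 24
Compute f(2):
f(2) = 2 * 2^2 + 0 * 2 - 8
= 8 + 0 - 8
= 0
Net change = 24 - 0 = 24

24


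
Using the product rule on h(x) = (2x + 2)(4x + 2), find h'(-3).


Let u(x) = 2x + 2 and v(x) = 4x + 2
u'(x) = 2
v'(x) = 4
Product rule: h'(x) = u'(x)*v(x) + u(x)*v'(x)
= 2 * (4x + 2) + (2x + 2) * 4
At x = -3:
u(-3) = 2 * (-3) + 2 = -4
v(-3) = 4 * (-3) + 2 = -10
h'(-3) = 2 * (-10) + (-4) * 4
= -20 - 16
= -36

-36


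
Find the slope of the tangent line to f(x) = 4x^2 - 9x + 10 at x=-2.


The slope of the tangent line equals f'(x) at the point.
f(x) = 4x^2 - 9x + 10
f'(x) = 8x - 9
At x = -2:
f'(-2) = 8 * (-2) - 9
= -16 - 9
= -25

-25


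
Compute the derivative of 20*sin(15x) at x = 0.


Apply the chain rule to differentiate 20*sin(15x):
d/dx [20*sin(15x)]
= 20 * cos(15x) * d/dx(15x)
= 20 * 15 * cos(15x)
= 300 * cos(15x)
Evaluate at x = 0:
= 300 * cos(0)
= 300 * 1
= 300

300


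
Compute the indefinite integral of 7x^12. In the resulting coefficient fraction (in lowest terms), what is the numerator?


Apply the power rule for integration:
integral of ax^n dx = a/(n+1) * x^(n+1) + C
integral of 7x^12 dx
= 7/13 * x^13 + C
The coefficient in lowest terms is 7/13, and its numerator is 7

7


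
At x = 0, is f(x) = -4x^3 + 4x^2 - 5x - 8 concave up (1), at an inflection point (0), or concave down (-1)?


Concavity is determined by the sign of f''(x).
f(x) = -4x^3 + 4x^2 - 5x - 8
f'(x) = -12x^2 + 8x - 5
f''(x) = -24x + 8
f''(0) = -24 * 0 + 8
= 0 + 8
= 8
Since f''(0) > 0, the function is concave up (1)

1


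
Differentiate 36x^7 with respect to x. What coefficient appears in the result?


We apply the power rule: d/dx [ax^n] = a*n * x^(n-1)
d/dx [36x^7]
= 36 * 7 * x^(7-1)
= 252x^6
The coefficient is 252

252


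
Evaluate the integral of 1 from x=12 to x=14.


The integral of a constant k over [a, b] equals k * (b - a).
integral from 12 to 14 of 1 dx
= 1 * (14 - 12)
= 1 * 2
= 2

2


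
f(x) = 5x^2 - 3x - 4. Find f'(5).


Differentiate term by term using power and sum rules:
f(x) = 5x^2 - 3x - 4
f'(x) = 10x - 3
Substitute x = 5:
f'(5) = 10 * 5 - 3
= 50 - 3
= 47

47


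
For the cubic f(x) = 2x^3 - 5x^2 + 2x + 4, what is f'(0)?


Differentiate f(x) = 2x^3 - 5x^2 + 2x + 4 term by term:
f'(x) = 6x^2 - 10x + 2
Substitute x = 0:
f'(0) = 6 * 0^2 - 10 * 0 + 2
= 0 + 0 + 2
= 2

2


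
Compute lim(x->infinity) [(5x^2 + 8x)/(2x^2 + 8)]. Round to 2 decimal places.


For limits at infinity with equal-degree polynomials,
we compare leading coefficients.
Numerator leading term: 5x^2
Denominator leading term: 2x^2
Divide both by x^2:
lim = (5 + 8/x) / (2 + 8/x^2)
As x -> infinity, the 1/x and 1/x^2 terms vanish:
= 5/2 = 2.50

2.50
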